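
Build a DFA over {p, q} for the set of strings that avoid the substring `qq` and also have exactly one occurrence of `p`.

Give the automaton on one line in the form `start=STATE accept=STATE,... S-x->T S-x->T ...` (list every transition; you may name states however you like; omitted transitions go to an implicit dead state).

Run two small machines in parallel and take their product. The first has 3 states tracking partial matches of the forbidden pattern `qq`; the second has 3 states tracking the count of `p`s, saturating at 2. A product state is a pair (one from each), accepting exactly when both do.
        p   q  
>  S0   S1  S2 
 * S1   S3  S4 
   S2   S1  S5 
   S3   S3  S6 
 * S4   S3  S7 
   S5   S7  S5 
   S6   S3  S8 
   S7   S8  S7 
   S8   S8  S8 
(> = start, * = accepting)

start=S0 accept=S1,S4 S0-p->S1 S0-q->S2 S1-p->S3 S1-q->S4 S2-p->S1 S2-q->S5 S3-p->S3 S3-q->S6 S4-p->S3 S4-q->S7 S5-p->S7 S5-q->S5 S6-p->S3 S6-q->S8 S7-p->S8 S7-q->S7 S8-p->S8 S8-q->S8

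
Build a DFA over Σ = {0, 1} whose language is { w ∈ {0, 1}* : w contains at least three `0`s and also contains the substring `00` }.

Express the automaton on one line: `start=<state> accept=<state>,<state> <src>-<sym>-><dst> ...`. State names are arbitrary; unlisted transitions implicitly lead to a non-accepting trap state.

start=S0 accept=S4,S6 S0-0->S1 S0-1->S0 S1-0->S2 S1-1->S3 S2-0->S4 S2-1->S2 S3-0->S5 S3-1->S3 S4-0->S6 S4-1->S4 S5-0->S4 S5-1->S7 S6-0->S6 S6-1->S6 S7-0->S8 S7-1->S7 S8-0->S6 S8-1->S9 S9-0->S10 S9-1->S9 S10-0->S6 S10-1->S11 S11-0->S10 S11-1->S11

Handle the two conditions separately and then intersect. The first has 5 states tracking the count of `0`s, saturating at 4; the second has 3 states tracking whether and how much of `00` has been seen. A product state is a pair (one from each), accepting exactly when both do.
12 states suffice.
          0    1  
>  S0     S1   S0 
   S1     S2   S3 
   S2     S4   S2 
   S3     S5   S3 
 * S4     S6   S4 
   S5     S4   S7 
 * S6     S6   S6 
   S7     S8   S7 
   S8     S6   S9 
   S9    S10   S9 
   S10    S6  S11 
   S11   S10  S11 
(> = start, * = accepting)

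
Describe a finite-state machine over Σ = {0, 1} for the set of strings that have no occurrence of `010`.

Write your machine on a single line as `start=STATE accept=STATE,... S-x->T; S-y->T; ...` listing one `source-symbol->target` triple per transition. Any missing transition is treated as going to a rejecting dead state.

start=q0; accept=q0,q1,q2; q0-0->q1; q0-1->q0; q1-0->q1; q1-1->q2; q2-0->q3; q2-1->q0; q3-0->q3; q3-1->q3

Track partial matches of the forbidden pattern `010`. State q3 is a dead state reached once `010` has occurred; every other state accepts. q0 means no part of `010` is currently matched.
4 states suffice.
        0   1  
>* q0   q1  q0 
 * q1   q1  q2 
 * q2   q3  q0 
   q3   q3  q3 
(> = start, * = accepting)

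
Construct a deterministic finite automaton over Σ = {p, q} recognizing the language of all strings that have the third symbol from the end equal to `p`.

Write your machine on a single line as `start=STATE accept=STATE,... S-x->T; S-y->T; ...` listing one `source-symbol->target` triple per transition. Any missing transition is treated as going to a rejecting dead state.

start=s0; accept=s7,s8,s9,s10; s0-p->s1; s0-q->s2; s1-p->s3; s1-q->s4; s2-p->s5; s2-q->s6; s3-p->s7; s3-q->s8; s4-p->s9; s4-q->s10; s5-p->s11; s5-q->s12; s6-p->s13; s6-q->s14; s7-p->s7; s7-q->s8; s8-p->s9; s8-q->s10; s9-p->s11; s9-q->s12; s10-p->s13; s10-q->s14; s11-p->s7; s11-q->s8; s12-p->s9; s12-q->s10; s13-p->s11; s13-q->s12; s14-p->s13; s14-q->s14

Because acceptance depends on a position counted from the end, the machine has to buffer the most recent 3 symbols. Make each state the string of the last up-to-3 symbols read; on input `x` shift the window left and append `x`. Accept when the buffered window has length 3 and begins with `p`.
A 15-state machine:
          p    q  
>  s0     s1   s2 
   s1     s3   s4 
   s2     s5   s6 
   s3     s7   s8 
   s4     s9  s10 
   s5    s11  s12 
   s6    s13  s14 
 * s7     s7   s8 
 * s8     s9  s10 
 * s9    s11  s12 
 * s10   s13  s14 
   s11    s7   s8 
   s12    s9  s10 
   s13   s11  s12 
   s14   s13  s14 
(> = start, * = accepting)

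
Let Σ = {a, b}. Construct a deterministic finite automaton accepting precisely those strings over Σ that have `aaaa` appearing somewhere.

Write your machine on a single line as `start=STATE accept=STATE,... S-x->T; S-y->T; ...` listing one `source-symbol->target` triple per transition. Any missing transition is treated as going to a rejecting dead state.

start=s0; accept=s4; s0-a->s1; s0-b->s0; s1-a->s2; s1-b->s0; s2-a->s3; s2-b->s0; s3-a->s4; s3-b->s0; s4-a->s4; s4-b->s4

Track how much of `aaaa` has been matched so far: state s0 is no progress, s4 is the absorbing accept state reached once `aaaa` has occurred. Intermediate states record partial matches; on a mismatch, fall back to the longest reusable overlap.
With 5 states:
        a   b  
>  s0   s1  s0 
   s1   s2  s0 
   s2   s3  s0 
   s3   s4  s0 
 * s4   s4  s4 
(> = start, * = accepting)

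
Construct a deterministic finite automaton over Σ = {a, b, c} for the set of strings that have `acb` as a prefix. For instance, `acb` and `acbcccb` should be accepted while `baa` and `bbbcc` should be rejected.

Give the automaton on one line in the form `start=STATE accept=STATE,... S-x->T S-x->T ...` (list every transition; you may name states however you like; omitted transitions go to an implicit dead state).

start=q0 accept=q3 q0-a->q1 q0-b->q4 q0-c->q4 q1-a->q4 q1-b->q4 q1-c->q2 q2-a->q4 q2-b->q3 q2-c->q4 q3-a->q3 q3-b->q3 q3-c->q3 q4-a->q4 q4-b->q4 q4-c->q4

Walk along `acb` while the input agrees: from q0 take `a` to q1, and so on. Any deviation drops to the rejecting sink q4. Once q3 is reached the prefix is confirmed and every continuation is accepted.
A 5-state machine:
        a   b   c  
>  q0   q1  q4  q4 
   q1   q4  q4  q2 
   q2   q4  q3  q4 
 * q3   q3  q3  q3 
   q4   q4  q4  q4 
(> = start, * = accepting)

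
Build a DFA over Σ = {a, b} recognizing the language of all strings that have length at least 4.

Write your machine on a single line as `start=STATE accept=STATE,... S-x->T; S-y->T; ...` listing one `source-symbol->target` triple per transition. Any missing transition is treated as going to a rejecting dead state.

start=s0; accept=s4,s5; s0-a->s1; s0-b->s1; s1-a->s2; s1-b->s2; s2-a->s3; s2-b->s3; s3-a->s4; s3-b->s4; s4-a->s5; s4-b->s5; s5-a->s5; s5-b->s5

Count input length up to 5: every symbol moves from s0 toward s5, which means 'more than 4' and absorbs. Accept from {s4, s5}.
A 6-state machine:
        a   b  
>  s0   s1  s1 
   s1   s2  s2 
   s2   s3  s3 
   s3   s4  s4 
 * s4   s5  s5 
 * s5   s5  s5 
(> = start, * = accepting)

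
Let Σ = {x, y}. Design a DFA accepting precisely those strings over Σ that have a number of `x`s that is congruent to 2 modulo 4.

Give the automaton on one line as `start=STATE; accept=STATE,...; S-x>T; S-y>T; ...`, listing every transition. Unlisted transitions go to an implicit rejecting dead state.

start=q0; accept=q2; q0-x>q1; q0-y>q0; q1-x>q2; q1-y>q1; q2-x>q3; q2-y>q2; q3-x>q0; q3-y>q3

The only thing that matters is how many `x`s have appeared, reduced mod 4. Use one state per residue: q0 for 0, …, q3 for 3. Reading `x` moves to the next residue; anything else stays put. q2 is accepting.
With 4 states:
        x   y  
>  q0   q1  q0 
   q1   q2  q1 
 * q2   q3  q2 
   q3   q0  q3 
(> = start, * = accepting)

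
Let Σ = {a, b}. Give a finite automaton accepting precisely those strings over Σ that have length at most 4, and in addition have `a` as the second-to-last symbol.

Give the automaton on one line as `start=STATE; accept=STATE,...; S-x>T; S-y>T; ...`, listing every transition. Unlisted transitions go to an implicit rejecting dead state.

Handle the two conditions separately and then intersect. The first has 6 states tracking the input length, saturating at 5; the second has 7 states tracking the last 2 symbols read. A product state is a pair (one from each), accepting exactly when both do.
With 19 states:
          a    b  
>  q0     q1   q2 
   q1     q3   q4 
   q2     q5   q6 
 * q3     q7   q8 
 * q4     q9  q10 
   q5     q7   q8 
   q6     q9  q10 
 * q7    q11  q12 
 * q8    q13  q14 
   q9    q11  q12 
   q10   q13  q14 
 * q11   q15  q16 
 * q12   q17  q18 
   q13   q15  q16 
   q14   q17  q18 
   q15   q15  q16 
   q16   q17  q18 
   q17   q15  q16 
   q18   q17  q18 
(> = start, * = accepting)

start=q0; accept=q3,q4,q7,q8,q11,q12; q0-a>q1; q0-b>q2; q1-a>q3; q1-b>q4; q2-a>q5; q2-b>q6; q3-a>q7; q3-b>q8; q4-a>q9; q4-b>q10; q5-a>q7; q5-b>q8; q6-a>q9; q6-b>q10; q7-a>q11; q7-b>q12; q8-a>q13; q8-b>q14; q9-a>q11; q9-b>q12; q10-a>q13; q10-b>q14; q11-a>q15; q11-b>q16; q12-a>q17; q12-b>q18; q13-a>q15; q13-b>q16; q14-a>q17; q14-b>q18; q15-a>q15; q15-b>q16; q16-a>q17; q16-b>q18; q17-a>q15; q17-b>q16; q18-a>q17; q18-b>q18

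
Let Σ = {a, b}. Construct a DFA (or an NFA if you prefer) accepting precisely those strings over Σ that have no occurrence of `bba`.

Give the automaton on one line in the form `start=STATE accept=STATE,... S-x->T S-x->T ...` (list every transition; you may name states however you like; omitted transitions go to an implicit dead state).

start=q0 accept=q0,q1,q2 q0-a->q0 q0-b->q1 q1-a->q0 q1-b->q2 q2-a->q3 q2-b->q2 q3-a->q3 q3-b->q3

Track partial matches of the forbidden pattern `bba`. State q3 is a dead state reached once `bba` has occurred; every other state accepts. q0 means no part of `bba` is currently matched.
With 4 states:
        a   b  
>* q0   q0  q1 
 * q1   q0  q2 
 * q2   q3  q2 
   q3   q3  q3 
(> = start, * = accepting)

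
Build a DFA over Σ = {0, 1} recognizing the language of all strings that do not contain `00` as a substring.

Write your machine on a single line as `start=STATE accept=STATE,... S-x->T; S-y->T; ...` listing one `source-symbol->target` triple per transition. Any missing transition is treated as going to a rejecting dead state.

start=A; accept=A,B; A-0->B; A-1->A; B-0->C; B-1->A; C-0->C; C-1->C

This is the complement of 'contains `00`'. Use the same substring-matching states — A through C holding how much of `00` has just been matched — but flip the accepting set: everything except the trap C accepts.
3 states suffice.
       0  1 
>* A   B  A 
 * B   C  A 
   C   C  C 
(> = start, * = accepting)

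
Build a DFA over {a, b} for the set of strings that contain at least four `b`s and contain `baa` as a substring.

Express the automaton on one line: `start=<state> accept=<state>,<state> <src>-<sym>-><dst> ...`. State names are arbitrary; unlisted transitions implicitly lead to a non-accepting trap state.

Handle the two conditions separately and then intersect. One (6 states) tracks the count of `b`s, saturating at 5; the other (4 states) tracks whether and how much of `baa` has been seen. Each combined state is a pair, one component from each; accept when both components accept. Minimizing collapses redundant product states.
          a    b  
>  s0     s0   s1 
   s1     s2   s3 
   s2     s4   s3 
   s3     s5   s6 
   s4     s4   s7 
   s5     s7   s6 
   s6     s8   s9 
   s7     s7  s10 
   s8    s10   s9 
   s9    s11   s9 
   s10   s10  s12 
   s11   s12   s9 
 * s12   s12  s12 
(> = start, * = accepting)

start=s0 accept=s12 s0-a->s0 s0-b->s1 s1-a->s2 s1-b->s3 s2-a->s4 s2-b->s3 s3-a->s5 s3-b->s6 s4-a->s4 s4-b->s7 s5-a->s7 s5-b->s6 s6-a->s8 s6-b->s9 s7-a->s7 s7-b->s10 s8-a->s10 s8-b->s9 s9-a->s11 s9-b->s9 s10-a->s10 s10-b->s12 s11-a->s12 s11-b->s9 s12-a->s12 s12-b->s12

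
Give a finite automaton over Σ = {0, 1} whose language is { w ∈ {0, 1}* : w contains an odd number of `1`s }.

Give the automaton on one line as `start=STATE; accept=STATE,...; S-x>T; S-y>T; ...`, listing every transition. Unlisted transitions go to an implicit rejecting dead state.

Keep the running count of `1`s modulo 2: each `1` advances along the cycle A → B → A while other symbols loop. Accept at B.
With 2 states:
       0  1 
>  A   A  B 
 * B   B  A 
(> = start, * = accepting)

start=A; accept=B; A-0>A; A-1>B; B-0>B; B-1>A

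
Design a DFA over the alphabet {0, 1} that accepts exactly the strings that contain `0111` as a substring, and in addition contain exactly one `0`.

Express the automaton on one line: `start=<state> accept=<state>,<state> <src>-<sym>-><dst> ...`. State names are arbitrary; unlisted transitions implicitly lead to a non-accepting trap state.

start=q0 accept=q5 q0-0->q1 q0-1->q0 q1-0->q2 q1-1->q3 q2-0->q2 q2-1->q2 q3-0->q2 q3-1->q4 q4-0->q2 q4-1->q5 q5-0->q2 q5-1->q5

Handle the two conditions separately and then intersect. One (5 states) tracks whether and how much of `0111` has been seen; the other (3 states) tracks the count of `0`s, saturating at 2. Each combined state is a pair, one component from each; accept when both components accept. Minimizing collapses redundant product states.
With 6 states:
        0   1  
>  q0   q1  q0 
   q1   q2  q3 
   q2   q2  q2 
   q3   q2  q4 
   q4   q2  q5 
 * q5   q2  q5 
(> = start, * = accepting)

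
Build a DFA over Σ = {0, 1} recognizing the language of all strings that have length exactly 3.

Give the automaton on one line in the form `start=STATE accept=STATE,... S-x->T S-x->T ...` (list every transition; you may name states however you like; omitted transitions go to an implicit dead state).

We only need to distinguish lengths 0, 1, …, 3, and '>3'. Chain S0 → S1 → S2 → S3 → S4 on every symbol, with S4 looping. Accepting states: {S3}.
5 states suffice.
        0   1  
>  S0   S1  S1 
   S1   S2  S2 
   S2   S3  S3 
 * S3   S4  S4 
   S4   S4  S4 
(> = start, * = accepting)

start=S0 accept=S3 S0-0->S1 S0-1->S1 S1-0->S2 S1-1->S2 S2-0->S3 S2-1->S3 S3-0->S4 S3-1->S4 S4-0->S4 S4-1->S4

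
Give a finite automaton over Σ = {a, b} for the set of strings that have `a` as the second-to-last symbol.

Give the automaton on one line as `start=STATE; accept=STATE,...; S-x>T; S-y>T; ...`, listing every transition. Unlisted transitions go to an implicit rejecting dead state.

start=s0; accept=s3,s4; s0-a>s1; s0-b>s2; s1-a>s3; s1-b>s4; s2-a>s5; s2-b>s6; s3-a>s3; s3-b>s4; s4-a>s5; s4-b>s6; s5-a>s3; s5-b>s4; s6-a>s5; s6-b>s6

A DFA must remember the last 2 symbols (since which symbol is second-to-last isn't known until the input ends). Use one state per possible window of the last ≤2 symbols; accept from those whose window starts with `a`.
        a   b  
>  s0   s1  s2 
   s1   s3  s4 
   s2   s5  s6 
 * s3   s3  s4 
 * s4   s5  s6 
   s5   s3  s4 
   s6   s5  s6 
(> = start, * = accepting)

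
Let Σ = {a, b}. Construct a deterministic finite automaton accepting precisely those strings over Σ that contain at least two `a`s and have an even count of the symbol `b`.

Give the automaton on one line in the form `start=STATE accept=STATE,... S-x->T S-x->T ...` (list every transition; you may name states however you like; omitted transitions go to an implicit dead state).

start=S0 accept=S3 S0-a->S1 S0-b->S2 S1-a->S3 S1-b->S4 S2-a->S4 S2-b->S0 S3-a->S3 S3-b->S5 S4-a->S5 S4-b->S1 S5-a->S5 S5-b->S3

Handle the two conditions separately and then intersect. One (4 states) tracks the count of `a`s, saturating at 3; the other (2 states) tracks the count of `b`s modulo 2. Each combined state is a pair, one component from each; accept when both components accept. After merging equivalent states the machine shrinks.
With 6 states:
        a   b  
>  S0   S1  S2 
   S1   S3  S4 
   S2   S4  S0 
 * S3   S3  S5 
   S4   S5  S1 
   S5   S5  S3 
(> = start, * = accepting)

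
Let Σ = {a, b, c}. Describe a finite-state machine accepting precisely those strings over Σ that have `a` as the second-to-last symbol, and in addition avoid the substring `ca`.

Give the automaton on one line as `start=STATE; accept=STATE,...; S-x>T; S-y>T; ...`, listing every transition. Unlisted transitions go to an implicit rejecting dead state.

Build one automaton per condition and run them in lockstep. The first has 13 states tracking the last 2 symbols read; the second has 3 states tracking partial matches of the forbidden pattern `ca`. A product state is a pair (one from each), accepting exactly when both do. After merging equivalent states the machine shrinks.
With 7 states:
        a   b   c  
>  S0   S1  S0  S2 
   S1   S3  S4  S5 
   S2   S6  S0  S2 
 * S3   S3  S4  S5 
 * S4   S1  S0  S2 
 * S5   S6  S0  S2 
   S6   S6  S6  S6 
(> = start, * = accepting)

start=S0; accept=S3,S4,S5; S0-a>S1; S0-b>S0; S0-c>S2; S1-a>S3; S1-b>S4; S1-c>S5; S2-a>S6; S2-b>S0; S2-c>S2; S3-a>S3; S3-b>S4; S3-c>S5; S4-a>S1; S4-b>S0; S4-c>S2; S5-a>S6; S5-b>S0; S5-c>S2; S6-a>S6; S6-b>S6; S6-c>S6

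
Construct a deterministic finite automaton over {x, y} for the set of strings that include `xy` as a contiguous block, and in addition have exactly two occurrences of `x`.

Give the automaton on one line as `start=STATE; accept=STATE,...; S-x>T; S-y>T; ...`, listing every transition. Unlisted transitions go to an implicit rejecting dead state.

Run two small machines in parallel and take their product. One (3 states) tracks whether and how much of `xy` has been seen; the other (4 states) tracks the count of `x`s, saturating at 3. Each combined state is a pair, one component from each; accept when both components accept.
With 7 states:
        x   y  
>  S0   S1  S0 
   S1   S2  S3 
   S2   S4  S5 
   S3   S5  S3 
   S4   S4  S6 
 * S5   S6  S5 
   S6   S6  S6 
(> = start, * = accepting)

start=S0; accept=S5; S0-x>S1; S0-y>S0; S1-x>S2; S1-y>S3; S2-x>S4; S2-y>S5; S3-x>S5; S3-y>S3; S4-x>S4; S4-y>S6; S5-x>S6; S5-y>S5; S6-x>S6; S6-y>S6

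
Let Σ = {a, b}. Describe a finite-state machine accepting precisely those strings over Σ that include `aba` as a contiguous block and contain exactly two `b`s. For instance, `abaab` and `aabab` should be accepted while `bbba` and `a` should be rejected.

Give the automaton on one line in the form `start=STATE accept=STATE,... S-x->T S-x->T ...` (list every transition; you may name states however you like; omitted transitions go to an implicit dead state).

start=q0 accept=q8 q0-a->q1 q0-b->q2 q1-a->q1 q1-b->q3 q2-a->q4 q2-b->q5 q3-a->q6 q3-b->q5 q4-a->q4 q4-b->q7 q5-a->q5 q5-b->q5 q6-a->q6 q6-b->q8 q7-a->q8 q7-b->q5 q8-a->q8 q8-b->q5

Build one automaton per condition and run them in lockstep. One (4 states) tracks whether and how much of `aba` has been seen; the other (4 states) tracks the count of `b`s, saturating at 3. Each combined state is a pair, one component from each; accept when both components accept. After merging equivalent states the machine shrinks.
        a   b  
>  q0   q1  q2 
   q1   q1  q3 
   q2   q4  q5 
   q3   q6  q5 
   q4   q4  q7 
   q5   q5  q5 
   q6   q6  q8 
   q7   q8  q5 
 * q8   q8  q5 
(> = start, * = accepting)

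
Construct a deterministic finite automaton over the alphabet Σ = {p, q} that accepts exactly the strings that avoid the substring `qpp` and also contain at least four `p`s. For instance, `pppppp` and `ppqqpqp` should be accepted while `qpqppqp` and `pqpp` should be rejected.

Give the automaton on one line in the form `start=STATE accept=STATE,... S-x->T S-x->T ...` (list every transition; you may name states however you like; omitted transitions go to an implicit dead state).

Build one automaton per condition and run them in lockstep. The first has 4 states tracking partial matches of the forbidden pattern `qpp`; the second has 6 states tracking the count of `p`s, saturating at 5. A product state is a pair (one from each), accepting exactly when both do.
A 21-state machine:
          p    q  
>  s0     s1   s2 
   s1     s3   s4 
   s2     s5   s2 
   s3     s6   s7 
   s4     s8   s4 
   s5     s9   s4 
   s6    s10  s11 
   s7    s12   s7 
   s8    s13   s7 
   s9    s13   s9 
 * s10   s14  s15 
   s11   s16  s11 
   s12   s17  s11 
   s13   s17  s13 
 * s14   s14  s18 
 * s15   s19  s15 
 * s16   s20  s15 
   s17   s20  s17 
 * s18   s19  s18 
 * s19   s20  s18 
   s20   s20  s20 
(> = start, * = accepting)

start=s0 accept=s10,s14,s15,s16,s18,s19 s0-p->s1 s0-q->s2 s1-p->s3 s1-q->s4 s2-p->s5 s2-q->s2 s3-p->s6 s3-q->s7 s4-p->s8 s4-q->s4 s5-p->s9 s5-q->s4 s6-p->s10 s6-q->s11 s7-p->s12 s7-q->s7 s8-p->s13 s8-q->s7 s9-p->s13 s9-q->s9 s10-p->s14 s10-q->s15 s11-p->s16 s11-q->s11 s12-p->s17 s12-q->s11 s13-p->s17 s13-q->s13 s14-p->s14 s14-q->s18 s15-p->s19 s15-q->s15 s16-p->s20 s16-q->s15 s17-p->s20 s17-q->s17 s18-p->s19 s18-q->s18 s19-p->s20 s19-q->s18 s20-p->s20 s20-q->s20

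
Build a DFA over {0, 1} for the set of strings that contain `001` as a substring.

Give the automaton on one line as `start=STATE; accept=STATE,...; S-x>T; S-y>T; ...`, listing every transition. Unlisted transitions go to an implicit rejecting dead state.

start=A; accept=D; A-0>B; A-1>A; B-0>C; B-1>A; C-0>C; C-1>D; D-0>D; D-1>D

States A..C record the length of the longest prefix of `001` that matches the current input suffix. Reaching D means `001` has been seen, and we stay there forever. Accept from D.
4 states suffice.
       0  1 
>  A   B  A 
   B   C  A 
   C   C  D 
 * D   D  D 
(> = start, * = accepting)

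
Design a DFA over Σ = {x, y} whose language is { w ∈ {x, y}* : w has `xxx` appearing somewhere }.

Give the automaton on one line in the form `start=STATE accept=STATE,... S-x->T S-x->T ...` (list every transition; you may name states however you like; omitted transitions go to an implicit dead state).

Track how much of `xxx` has been matched so far: state A is no progress, D is the absorbing accept state reached once `xxx` has occurred. Intermediate states record partial matches; on a mismatch, fall back to the longest reusable overlap.
4 states suffice.
       x  y 
>  A   B  A 
   B   C  A 
   C   D  A 
 * D   D  D 
(> = start, * = accepting)

start=A accept=D A-x->B A-y->A B-x->C B-y->A C-x->D C-y->A D-x->D D-y->D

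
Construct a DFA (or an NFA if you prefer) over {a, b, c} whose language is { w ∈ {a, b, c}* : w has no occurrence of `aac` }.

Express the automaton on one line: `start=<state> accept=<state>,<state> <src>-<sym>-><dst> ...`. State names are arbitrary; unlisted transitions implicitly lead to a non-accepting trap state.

This is the complement of 'contains `aac`'. Use the same substring-matching states — q0 through q3 holding how much of `aac` has just been matched — but flip the accepting set: everything except the trap q3 accepts.
With 4 states:
        a   b   c  
>* q0   q1  q0  q0 
 * q1   q2  q0  q0 
 * q2   q2  q0  q3 
   q3   q3  q3  q3 
(> = start, * = accepting)

start=q0 accept=q0,q1,q2 q0-a->q1 q0-b->q0 q0-c->q0 q1-a->q2 q1-b->q0 q1-c->q0 q2-a->q2 q2-b->q0 q2-c->q3 q3-a->q3 q3-b->q3 q3-c->q3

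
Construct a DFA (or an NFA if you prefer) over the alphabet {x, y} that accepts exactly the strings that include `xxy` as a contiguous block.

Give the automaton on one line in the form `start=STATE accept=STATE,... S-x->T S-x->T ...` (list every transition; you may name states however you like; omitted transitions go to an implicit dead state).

start=q0 accept=q3 q0-x->q1 q0-y->q0 q1-x->q2 q1-y->q0 q2-x->q2 q2-y->q3 q3-x->q3 q3-y->q3

Track how much of `xxy` has been matched so far: state q0 is no progress, q3 is the absorbing accept state reached once `xxy` has occurred. Intermediate states record partial matches; on a mismatch, fall back to the longest reusable overlap.
A 4-state machine:
        x   y  
>  q0   q1  q0 
   q1   q2  q0 
   q2   q2  q3 
 * q3   q3  q3 
(> = start, * = accepting)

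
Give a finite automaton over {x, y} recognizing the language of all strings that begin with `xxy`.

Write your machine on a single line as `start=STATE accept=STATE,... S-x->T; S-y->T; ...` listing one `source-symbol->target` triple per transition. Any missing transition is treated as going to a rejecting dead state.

start=s0; accept=s3; s0-x->s1; s0-y->s4; s1-x->s2; s1-y->s4; s2-x->s4; s2-y->s3; s3-x->s3; s3-y->s3; s4-x->s4; s4-y->s4

Check the first 3 symbols one by one: s0 through s2 record how many have matched `xxy` so far; any wrong symbol goes to the dead state s4. After all 3 match we enter the accepting sink s3.
A 5-state machine:
        x   y  
>  s0   s1  s4 
   s1   s2  s4 
   s2   s4  s3 
 * s3   s3  s3 
   s4   s4  s4 
(> = start, * = accepting)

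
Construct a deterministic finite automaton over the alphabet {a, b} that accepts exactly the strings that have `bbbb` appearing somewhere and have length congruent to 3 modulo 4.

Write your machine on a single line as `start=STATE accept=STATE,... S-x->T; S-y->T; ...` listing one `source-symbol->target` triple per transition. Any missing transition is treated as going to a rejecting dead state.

Handle the two conditions separately and then intersect. One (5 states) tracks whether and how much of `bbbb` has been seen; the other (4 states) tracks the input length modulo 4. Each combined state is a pair, one component from each; accept when both components accept.
With 20 states:
          a    b  
>  S0     S1   S2 
   S1     S3   S4 
   S2     S3   S5 
   S3     S6   S7 
   S4     S6   S8 
   S5     S6   S9 
   S6     S0  S10 
   S7     S0  S11 
   S8     S0  S12 
   S9     S0  S13 
   S10    S1  S14 
   S11    S1  S15 
   S12    S1  S16 
   S13   S16  S16 
   S14    S3  S17 
   S15    S3  S18 
   S16   S18  S18 
   S17    S6  S19 
   S18   S19  S19 
 * S19   S13  S13 
(> = start, * = accepting)

start=S0; accept=S19; S0-a->S1; S0-b->S2; S1-a->S3; S1-b->S4; S2-a->S3; S2-b->S5; S3-a->S6; S3-b->S7; S4-a->S6; S4-b->S8; S5-a->S6; S5-b->S9; S6-a->S0; S6-b->S10; S7-a->S0; S7-b->S11; S8-a->S0; S8-b->S12; S9-a->S0; S9-b->S13; S10-a->S1; S10-b->S14; S11-a->S1; S11-b->S15; S12-a->S1; S12-b->S16; S13-a->S16; S13-b->S16; S14-a->S3; S14-b->S17; S15-a->S3; S15-b->S18; S16-a->S18; S16-b->S18; S17-a->S6; S17-b->S19; S18-a->S19; S18-b->S19; S19-a->S13; S19-b->S13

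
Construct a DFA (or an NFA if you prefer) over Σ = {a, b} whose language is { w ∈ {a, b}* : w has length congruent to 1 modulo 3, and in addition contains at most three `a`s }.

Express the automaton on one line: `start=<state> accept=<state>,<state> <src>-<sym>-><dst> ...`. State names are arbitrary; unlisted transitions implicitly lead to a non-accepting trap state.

Build one automaton per condition and run them in lockstep. One (3 states) tracks the input length modulo 3; the other (5 states) tracks the count of `a`s, saturating at 4. Each combined state is a pair, one component from each; accept when both components accept.
A 15-state machine:
          a    b  
>  s0     s1   s2 
 * s1     s3   s4 
 * s2     s4   s5 
   s3     s6   s7 
   s4     s7   s8 
   s5     s8   s0 
   s6     s9  s10 
   s7    s10  s11 
   s8    s11   s1 
   s9    s12  s12 
 * s10   s12  s13 
 * s11   s13   s3 
   s12   s14  s14 
   s13   s14   s6 
   s14    s9   s9 
(> = start, * = accepting)

start=s0 accept=s1,s2,s10,s11 s0-a->s1 s0-b->s2 s1-a->s3 s1-b->s4 s2-a->s4 s2-b->s5 s3-a->s6 s3-b->s7 s4-a->s7 s4-b->s8 s5-a->s8 s5-b->s0 s6-a->s9 s6-b->s10 s7-a->s10 s7-b->s11 s8-a->s11 s8-b->s1 s9-a->s12 s9-b->s12 s10-a->s12 s10-b->s13 s11-a->s13 s11-b->s3 s12-a->s14 s12-b->s14 s13-a->s14 s13-b->s6 s14-a->s9 s14-b->s9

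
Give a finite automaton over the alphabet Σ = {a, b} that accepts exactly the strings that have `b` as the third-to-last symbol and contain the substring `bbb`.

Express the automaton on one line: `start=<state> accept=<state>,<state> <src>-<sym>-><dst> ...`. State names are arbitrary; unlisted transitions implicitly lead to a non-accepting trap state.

Handle the two conditions separately and then intersect. One (15 states) tracks the last 3 symbols read; the other (4 states) tracks whether and how much of `bbb` has been seen. Each combined state is a pair, one component from each; accept when both components accept. Minimizing collapses redundant product states.
An 11-state machine:
          a    b  
>  s0     s0   s1 
   s1     s0   s2 
   s2     s0   s3 
 * s3     s4   s3 
 * s4     s5   s6 
 * s5     s7   s8 
 * s6     s9  s10 
   s7     s7   s8 
   s8     s9  s10 
   s9     s5   s6 
   s10    s4   s3 
(> = start, * = accepting)

start=s0 accept=s3,s4,s5,s6 s0-a->s0 s0-b->s1 s1-a->s0 s1-b->s2 s2-a->s0 s2-b->s3 s3-a->s4 s3-b->s3 s4-a->s5 s4-b->s6 s5-a->s7 s5-b->s8 s6-a->s9 s6-b->s10 s7-a->s7 s7-b->s8 s8-a->s9 s8-b->s10 s9-a->s5 s9-b->s6 s10-a->s4 s10-b->s3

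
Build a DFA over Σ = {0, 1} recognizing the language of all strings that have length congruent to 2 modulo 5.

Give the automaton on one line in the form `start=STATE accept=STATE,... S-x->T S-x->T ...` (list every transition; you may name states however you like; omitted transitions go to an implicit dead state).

start=q0 accept=q2 q0-0->q1 q0-1->q1 q1-0->q2 q1-1->q2 q2-0->q3 q2-1->q3 q3-0->q4 q3-1->q4 q4-0->q0 q4-1->q0

Count input length modulo 5: every symbol advances one step around the cycle q0 → q1 → q2 → q3 → q4 → q0. Accept at q2.
A 5-state machine:
        0   1  
>  q0   q1  q1 
   q1   q2  q2 
 * q2   q3  q3 
   q3   q4  q4 
   q4   q0  q0 
(> = start, * = accepting)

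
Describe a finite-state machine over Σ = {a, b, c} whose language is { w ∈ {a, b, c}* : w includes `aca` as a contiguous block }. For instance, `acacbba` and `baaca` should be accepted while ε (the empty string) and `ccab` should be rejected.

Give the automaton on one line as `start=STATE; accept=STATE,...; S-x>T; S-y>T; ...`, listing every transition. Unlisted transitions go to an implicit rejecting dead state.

States s0..s2 record the length of the longest prefix of `aca` that matches the current input suffix. Reaching s3 means `aca` has been seen, and we stay there forever. Accept from s3.
        a   b   c  
>  s0   s1  s0  s0 
   s1   s1  s0  s2 
   s2   s3  s0  s0 
 * s3   s3  s3  s3 
(> = start, * = accepting)

start=s0; accept=s3; s0-a>s1; s0-b>s0; s0-c>s0; s1-a>s1; s1-b>s0; s1-c>s2; s2-a>s3; s2-b>s0; s2-c>s0; s3-a>s3; s3-b>s3; s3-c>s3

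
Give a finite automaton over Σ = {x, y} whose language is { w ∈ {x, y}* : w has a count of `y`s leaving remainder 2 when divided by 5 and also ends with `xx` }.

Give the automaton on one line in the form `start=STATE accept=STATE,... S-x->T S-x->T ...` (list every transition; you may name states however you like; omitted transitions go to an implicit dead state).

start=q0 accept=q9 q0-x->q1 q0-y->q2 q1-x->q3 q1-y->q2 q2-x->q4 q2-y->q5 q3-x->q3 q3-y->q2 q4-x->q6 q4-y->q5 q5-x->q7 q5-y->q8 q6-x->q6 q6-y->q5 q7-x->q9 q7-y->q8 q8-x->q10 q8-y->q11 q9-x->q9 q9-y->q8 q10-x->q12 q10-y->q11 q11-x->q13 q11-y->q0 q12-x->q12 q12-y->q11 q13-x->q14 q13-y->q0 q14-x->q14 q14-y->q0

Build one automaton per condition and run them in lockstep. The first has 5 states tracking the count of `y`s modulo 5; the second has 3 states tracking how much of the suffix `xx` has currently been matched. A product state is a pair (one from each), accepting exactly when both do.
          x    y  
>  q0     q1   q2 
   q1     q3   q2 
   q2     q4   q5 
   q3     q3   q2 
   q4     q6   q5 
   q5     q7   q8 
   q6     q6   q5 
   q7     q9   q8 
   q8    q10  q11 
 * q9     q9   q8 
   q10   q12  q11 
   q11   q13   q0 
   q12   q12  q11 
   q13   q14   q0 
   q14   q14   q0 
(> = start, * = accepting)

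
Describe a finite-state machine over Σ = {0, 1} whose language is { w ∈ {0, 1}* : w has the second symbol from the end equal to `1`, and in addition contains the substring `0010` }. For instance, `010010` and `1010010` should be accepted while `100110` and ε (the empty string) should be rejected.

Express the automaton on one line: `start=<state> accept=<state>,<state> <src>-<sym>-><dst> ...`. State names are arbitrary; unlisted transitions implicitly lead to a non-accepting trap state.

start=A accept=E,H A-0->B A-1->A B-0->C B-1->A C-0->C C-1->D D-0->E D-1->A E-0->F E-1->G F-0->F F-1->G G-0->E G-1->H H-0->E H-1->H

Handle the two conditions separately and then intersect. The first has 7 states tracking the last 2 symbols read; the second has 5 states tracking whether and how much of `0010` has been seen. A product state is a pair (one from each), accepting exactly when both do. Minimizing collapses redundant product states.
8 states suffice.
       0  1 
>  A   B  A 
   B   C  A 
   C   C  D 
   D   E  A 
 * E   F  G 
   F   F  G 
   G   E  H 
 * H   E  H 
(> = start, * = accepting)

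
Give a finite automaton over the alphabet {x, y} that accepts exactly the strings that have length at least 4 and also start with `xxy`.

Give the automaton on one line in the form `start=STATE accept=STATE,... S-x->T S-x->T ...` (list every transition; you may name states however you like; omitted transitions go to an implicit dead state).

Run two small machines in parallel and take their product. One (6 states) tracks the input length, saturating at 5; the other (5 states) tracks whether the input so far still matches the prefix `xxy`. Each combined state is a pair, one component from each; accept when both components accept. Minimizing collapses redundant product states.
        x   y  
>  q0   q1  q2 
   q1   q3  q2 
   q2   q2  q2 
   q3   q2  q4 
   q4   q5  q5 
 * q5   q5  q5 
(> = start, * = accepting)

start=q0 accept=q5 q0-x->q1 q0-y->q2 q1-x->q3 q1-y->q2 q2-x->q2 q2-y->q2 q3-x->q2 q3-y->q4 q4-x->q5 q4-y->q5 q5-x->q5 q5-y->q5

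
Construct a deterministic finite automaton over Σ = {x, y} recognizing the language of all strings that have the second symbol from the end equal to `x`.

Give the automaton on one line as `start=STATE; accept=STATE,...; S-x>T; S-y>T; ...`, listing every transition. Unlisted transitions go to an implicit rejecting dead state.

start=s0; accept=s3,s4; s0-x>s1; s0-y>s2; s1-x>s3; s1-y>s4; s2-x>s5; s2-y>s6; s3-x>s3; s3-y>s4; s4-x>s5; s4-y>s6; s5-x>s3; s5-y>s4; s6-x>s5; s6-y>s6

Because acceptance depends on a position counted from the end, the machine has to buffer the most recent 2 symbols. Make each state the string of the last up-to-2 symbols read; on input `x` shift the window left and append `x`. Accept when the buffered window has length 2 and begins with `x`.
        x   y  
>  s0   s1  s2 
   s1   s3  s4 
   s2   s5  s6 
 * s3   s3  s4 
 * s4   s5  s6 
   s5   s3  s4 
   s6   s5  s6 
(> = start, * = accepting)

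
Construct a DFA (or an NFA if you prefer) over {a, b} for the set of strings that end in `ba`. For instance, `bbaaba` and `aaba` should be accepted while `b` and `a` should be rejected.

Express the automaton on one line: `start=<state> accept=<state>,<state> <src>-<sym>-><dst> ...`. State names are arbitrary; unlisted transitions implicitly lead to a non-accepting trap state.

Let each state record the length of the longest suffix of the input read so far that is also a prefix of `ba`. q1 means the last symbol is `b`; q2 means the last 2 symbols are `ba`. Accept only at q2, where the string currently ends in `ba`.
3 states suffice.
        a   b  
>  q0   q0  q1 
   q1   q2  q1 
 * q2   q0  q1 
(> = start, * = accepting)

start=q0 accept=q2 q0-a->q0 q0-b->q1 q1-a->q2 q1-b->q1 q2-a->q0 q2-b->q1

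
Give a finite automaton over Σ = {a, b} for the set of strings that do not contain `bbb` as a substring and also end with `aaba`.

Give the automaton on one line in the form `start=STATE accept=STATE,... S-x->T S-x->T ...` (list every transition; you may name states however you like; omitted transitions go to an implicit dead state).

Handle the two conditions separately and then intersect. One (4 states) tracks partial matches of the forbidden pattern `bbb`; the other (5 states) tracks how much of the suffix `aaba` has currently been matched. Each combined state is a pair, one component from each; accept when both components accept.
          a    b  
>  s0     s1   s2 
   s1     s3   s2 
   s2     s1   s4 
   s3     s3   s5 
   s4     s1   s6 
   s5     s7   s4 
   s6     s8   s6 
 * s7     s3   s2 
   s8     s9   s6 
   s9     s9  s10 
   s10   s11   s6 
   s11    s9   s6 
(> = start, * = accepting)

start=s0 accept=s7 s0-a->s1 s0-b->s2 s1-a->s3 s1-b->s2 s2-a->s1 s2-b->s4 s3-a->s3 s3-b->s5 s4-a->s1 s4-b->s6 s5-a->s7 s5-b->s4 s6-a->s8 s6-b->s6 s7-a->s3 s7-b->s2 s8-a->s9 s8-b->s6 s9-a->s9 s9-b->s10 s10-a->s11 s10-b->s6 s11-a->s9 s11-b->s6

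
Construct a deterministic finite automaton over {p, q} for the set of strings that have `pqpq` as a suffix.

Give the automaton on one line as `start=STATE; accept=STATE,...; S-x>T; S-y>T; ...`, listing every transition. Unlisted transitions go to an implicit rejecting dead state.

start=A; accept=E; A-p>B; A-q>A; B-p>B; B-q>C; C-p>D; C-q>A; D-p>B; D-q>E; E-p>D; E-q>A

Let each state record the length of the longest suffix of the input read so far that is also a prefix of `pqpq`. B means the last symbol is `p`; C means the last 2 symbols are `pq`; D means the last 3 symbols are `pqp`; E means the last 4 symbols are `pqpq`. Accept only at E, where the string currently ends in `pqpq`.
       p  q 
>  A   B  A 
   B   B  C 
   C   D  A 
   D   B  E 
 * E   D  A 
(> = start, * = accepting)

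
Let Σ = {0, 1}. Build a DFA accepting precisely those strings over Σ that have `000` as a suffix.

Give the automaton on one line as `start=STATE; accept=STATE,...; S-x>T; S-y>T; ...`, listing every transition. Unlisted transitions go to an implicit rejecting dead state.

start=s0; accept=s3; s0-0>s1; s0-1>s0; s1-0>s2; s1-1>s0; s2-0>s3; s2-1>s0; s3-0>s3; s3-1>s0

Remember how much of `000` the current input suffix matches. State s0 means no match yet; s1 means the last symbol is `0`; s2 means the last 2 symbols are `00`; s3 means the last 3 symbols are `000`. Only s3 accepts. On a mismatch, fall back to the longest proper suffix that is still a prefix of `000`.
With 4 states:
        0   1  
>  s0   s1  s0 
   s1   s2  s0 
   s2   s3  s0 
 * s3   s3  s0 
(> = start, * = accepting)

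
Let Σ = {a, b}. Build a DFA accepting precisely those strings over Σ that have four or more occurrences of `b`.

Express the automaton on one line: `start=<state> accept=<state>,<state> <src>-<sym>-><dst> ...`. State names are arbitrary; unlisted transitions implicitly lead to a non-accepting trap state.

Count `b`s, saturating at 5: states q0 through q4 mean 0 through 4 `b`s seen; q5 means more than 4. Each `b` increments (capped at q5); other symbols loop. Accept from {q4, q5}.
With 6 states:
        a   b  
>  q0   q0  q1 
   q1   q1  q2 
   q2   q2  q3 
   q3   q3  q4 
 * q4   q4  q5 
 * q5   q5  q5 
(> = start, * = accepting)

start=q0 accept=q4,q5 q0-a->q0 q0-b->q1 q1-a->q1 q1-b->q2 q2-a->q2 q2-b->q3 q3-a->q3 q3-b->q4 q4-a->q4 q4-b->q5 q5-a->q5 q5-b->q5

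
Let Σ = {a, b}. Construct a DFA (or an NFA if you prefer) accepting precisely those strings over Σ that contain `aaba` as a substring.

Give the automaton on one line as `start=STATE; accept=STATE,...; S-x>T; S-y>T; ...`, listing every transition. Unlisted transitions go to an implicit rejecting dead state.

States s0..s3 record the length of the longest prefix of `aaba` that matches the current input suffix. Reaching s4 means `aaba` has been seen, and we stay there forever. Accept from s4.
5 states suffice.
        a   b  
>  s0   s1  s0 
   s1   s2  s0 
   s2   s2  s3 
   s3   s4  s0 
 * s4   s4  s4 
(> = start, * = accepting)

start=s0; accept=s4; s0-a>s1; s0-b>s0; s1-a>s2; s1-b>s0; s2-a>s2; s2-b>s3; s3-a>s4; s3-b>s0; s4-a>s4; s4-b>s4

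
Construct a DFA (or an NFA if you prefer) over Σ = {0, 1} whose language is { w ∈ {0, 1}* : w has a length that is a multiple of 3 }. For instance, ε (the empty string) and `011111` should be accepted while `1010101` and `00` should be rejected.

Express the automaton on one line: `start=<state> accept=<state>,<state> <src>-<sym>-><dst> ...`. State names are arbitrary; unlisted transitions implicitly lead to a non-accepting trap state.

start=q0 accept=q0 q0-0->q1 q0-1->q1 q1-0->q2 q1-1->q2 q2-0->q0 q2-1->q0

Count input length modulo 3: every symbol advances one step around the cycle q0 → q1 → q2 → q0. Accept at q0.
3 states suffice.
        0   1  
>* q0   q1  q1 
   q1   q2  q2 
   q2   q0  q0 
(> = start, * = accepting)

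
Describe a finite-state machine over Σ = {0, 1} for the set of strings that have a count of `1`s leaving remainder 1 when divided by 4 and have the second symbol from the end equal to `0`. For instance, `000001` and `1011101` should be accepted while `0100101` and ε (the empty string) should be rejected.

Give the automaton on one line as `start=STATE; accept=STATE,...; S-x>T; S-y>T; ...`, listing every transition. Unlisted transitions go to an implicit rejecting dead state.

start=q0; accept=q3,q6; q0-0>q1; q0-1>q2; q1-0>q1; q1-1>q3; q2-0>q4; q2-1>q5; q3-0>q4; q3-1>q5; q4-0>q6; q4-1>q5; q5-0>q5; q5-1>q7; q6-0>q6; q6-1>q5; q7-0>q7; q7-1>q0

Run two small machines in parallel and take their product. One (4 states) tracks the count of `1`s modulo 4; the other (7 states) tracks the last 2 symbols read. Each combined state is a pair, one component from each; accept when both components accept. Minimizing collapses redundant product states.
With 8 states:
        0   1  
>  q0   q1  q2 
   q1   q1  q3 
   q2   q4  q5 
 * q3   q4  q5 
   q4   q6  q5 
   q5   q5  q7 
 * q6   q6  q5 
   q7   q7  q0 
(> = start, * = accepting)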